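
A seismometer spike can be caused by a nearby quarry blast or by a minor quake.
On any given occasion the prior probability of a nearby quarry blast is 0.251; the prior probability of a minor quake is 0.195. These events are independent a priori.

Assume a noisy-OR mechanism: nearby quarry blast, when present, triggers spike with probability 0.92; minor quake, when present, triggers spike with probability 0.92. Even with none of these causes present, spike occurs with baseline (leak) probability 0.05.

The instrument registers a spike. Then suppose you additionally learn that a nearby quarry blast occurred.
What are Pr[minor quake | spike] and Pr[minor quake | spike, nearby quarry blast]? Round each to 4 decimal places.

Pr[minor quake | spike] ≈ 0.4585; Pr[minor quake | spike, nearby quarry blast] ≈ 0.2067

Under noisy-OR, P(spike | causes) = 1 − (1−0.05)·∏(1−qᵢ) over the active causes.
P(spike) = 0.05×0.749×0.805 + 0.924×0.749×0.195 + 0.924×0.251×0.805 + 0.99392×0.251×0.195 = 0.030147 + 0.134955 + 0.186699 + 0.048647 = 0.400448
Of this, 0.183602 comes from 0.134955 + 0.048647 (the minor quake=true cases).
Hence the posterior is 0.183602/0.400448 ≈ 0.4585.

Now also conditioning on nearby quarry blast=true:
P(spike | nearby quarry blast) = 0.924×0.805 + 0.99392×0.195 = 0.743820 + 0.193814 = 0.937634
The minor quake-present share is 0.99392×0.195 = 0.193814.
So P(minor quake | spike, nearby quarry blast) = 0.193814/0.937634 ≈ 0.2067.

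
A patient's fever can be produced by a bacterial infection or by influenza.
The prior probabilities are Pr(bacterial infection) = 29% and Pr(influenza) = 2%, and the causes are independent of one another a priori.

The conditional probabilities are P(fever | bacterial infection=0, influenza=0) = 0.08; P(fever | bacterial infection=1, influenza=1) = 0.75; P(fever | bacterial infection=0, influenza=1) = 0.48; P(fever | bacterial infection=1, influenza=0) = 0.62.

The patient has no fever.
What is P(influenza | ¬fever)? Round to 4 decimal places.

Sum P(¬fever|·) weighted by the priors over the 4 (bacterial infection, influenza) configurations:
  P(¬fever) = 0.92×0.71×0.98 + 0.52×0.71×0.02 + 0.38×0.29×0.98 + 0.25×0.29×0.02
        = 0.640136 + 0.007384 + 0.107996 + 0.001450 = 0.756966
Keeping only the influenza-present terms gives 0.008834, so
  P(influenza | ¬fever) = 0.008834 / 0.756966 ≈ 0.0117

P(influenza | ¬fever) ≈ 0.0117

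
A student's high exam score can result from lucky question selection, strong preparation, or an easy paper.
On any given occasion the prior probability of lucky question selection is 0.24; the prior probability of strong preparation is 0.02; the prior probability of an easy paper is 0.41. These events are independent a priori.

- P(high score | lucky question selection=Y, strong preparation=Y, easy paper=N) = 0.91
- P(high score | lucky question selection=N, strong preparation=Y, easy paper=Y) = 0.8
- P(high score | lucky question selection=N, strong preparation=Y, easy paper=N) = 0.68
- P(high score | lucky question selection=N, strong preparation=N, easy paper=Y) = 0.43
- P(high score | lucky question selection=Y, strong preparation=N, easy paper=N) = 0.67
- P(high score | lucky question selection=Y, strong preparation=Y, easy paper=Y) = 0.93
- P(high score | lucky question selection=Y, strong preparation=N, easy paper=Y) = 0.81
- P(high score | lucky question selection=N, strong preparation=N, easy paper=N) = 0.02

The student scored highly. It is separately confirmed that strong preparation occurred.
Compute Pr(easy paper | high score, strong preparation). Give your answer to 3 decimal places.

For the numerator, keep only easy paper=true terms: 0.249280 + 0.091512 = 0.340792
Normalizer over all consistent configurations: 0.68·0.76·0.59 + 0.8·0.76·0.41 + 0.91·0.24·0.59 + 0.93·0.24·0.41 = 0.774560
P(easy paper | high score, strong preparation) = 0.340792/0.774560 ≈ 0.440

Pr(easy paper | high score, strong preparation) ≈ 0.440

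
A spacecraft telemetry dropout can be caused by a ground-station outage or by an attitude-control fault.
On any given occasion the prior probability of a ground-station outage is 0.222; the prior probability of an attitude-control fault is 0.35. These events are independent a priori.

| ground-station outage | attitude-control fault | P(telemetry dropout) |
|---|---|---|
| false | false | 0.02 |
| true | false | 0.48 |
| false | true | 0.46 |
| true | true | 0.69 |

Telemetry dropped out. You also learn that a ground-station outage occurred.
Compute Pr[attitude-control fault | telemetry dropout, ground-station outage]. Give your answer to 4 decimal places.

Pr[attitude-control fault | telemetry dropout, ground-station outage] ≈ 0.4363

P(telemetry dropout | ground-station outage) = 0.48·0.65 + 0.69·0.35 = 0.312000 + 0.241500 = 0.553500
Restricting to configurations with attitude-control fault present: 0.69·0.35 = 0.241500.
P(attitude-control fault | telemetry dropout, ground-station outage) = 0.241500 / 0.553500 ≈ 0.4363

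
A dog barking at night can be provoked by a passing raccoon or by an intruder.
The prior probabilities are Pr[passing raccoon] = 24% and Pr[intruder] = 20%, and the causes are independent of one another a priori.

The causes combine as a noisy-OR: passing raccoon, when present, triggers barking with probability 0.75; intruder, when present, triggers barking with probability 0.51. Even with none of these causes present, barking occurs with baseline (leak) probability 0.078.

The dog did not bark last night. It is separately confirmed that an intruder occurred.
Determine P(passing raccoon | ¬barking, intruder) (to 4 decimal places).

P(passing raccoon | ¬barking, intruder) ≈ 0.0732

Under noisy-OR, P(barking | causes) = 1 − (1−0.078)·∏(1−qᵢ) over the active causes.
P(¬barking | intruder) = 0.45178*0.76 + 0.112945*0.24 = 0.343353 + 0.027107 = 0.370460
Of this, 0.027107 comes from 0.112945*0.24 (the passing raccoon=true cases).
Hence the posterior is 0.027107/0.370460 ≈ 0.0732.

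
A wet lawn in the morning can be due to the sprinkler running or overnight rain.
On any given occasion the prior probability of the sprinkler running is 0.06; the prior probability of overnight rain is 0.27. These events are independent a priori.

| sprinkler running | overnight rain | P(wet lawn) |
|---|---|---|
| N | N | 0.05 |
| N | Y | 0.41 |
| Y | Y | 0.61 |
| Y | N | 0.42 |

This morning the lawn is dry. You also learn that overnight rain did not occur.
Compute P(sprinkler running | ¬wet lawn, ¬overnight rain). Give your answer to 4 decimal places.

P(¬wet lawn | ¬overnight rain) = 0.95×0.94 + 0.58×0.06 = 0.893000 + 0.034800 = 0.927800
Of this, 0.034800 comes from 0.58×0.06 (the sprinkler running=true cases).
Hence the posterior is 0.034800/0.927800 ≈ 0.0375.

P(sprinkler running | ¬wet lawn, ¬overnight rain) ≈ 0.0375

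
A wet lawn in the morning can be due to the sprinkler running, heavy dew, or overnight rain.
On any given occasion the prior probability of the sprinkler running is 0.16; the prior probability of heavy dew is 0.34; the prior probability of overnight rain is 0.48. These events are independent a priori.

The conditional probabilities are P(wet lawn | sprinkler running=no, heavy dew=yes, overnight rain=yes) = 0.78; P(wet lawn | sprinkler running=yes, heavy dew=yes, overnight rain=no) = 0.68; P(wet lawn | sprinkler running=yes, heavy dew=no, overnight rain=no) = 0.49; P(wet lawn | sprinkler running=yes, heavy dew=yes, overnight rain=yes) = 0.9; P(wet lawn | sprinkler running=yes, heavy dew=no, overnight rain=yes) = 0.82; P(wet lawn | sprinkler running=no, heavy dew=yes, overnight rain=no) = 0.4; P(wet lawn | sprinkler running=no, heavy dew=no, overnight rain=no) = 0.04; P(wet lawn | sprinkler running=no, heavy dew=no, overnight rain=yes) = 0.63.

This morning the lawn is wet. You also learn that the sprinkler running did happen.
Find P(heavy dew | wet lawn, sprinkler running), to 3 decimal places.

P(heavy dew | wet lawn, sprinkler running) ≈ 0.384

By total probability over the 4 (heavy dew, overnight rain) configurations:
  P(wet lawn | sprinkler running) = 0.49·0.66·0.52 + 0.82·0.66·0.48 + 0.68·0.34·0.52 + 0.9·0.34·0.48
        = 0.168168 + 0.259776 + 0.120224 + 0.146880 = 0.695048
The terms with heavy dew present sum to 0.267104, so
  P(heavy dew | wet lawn, sprinkler running) = 0.267104 / 0.695048 ≈ 0.384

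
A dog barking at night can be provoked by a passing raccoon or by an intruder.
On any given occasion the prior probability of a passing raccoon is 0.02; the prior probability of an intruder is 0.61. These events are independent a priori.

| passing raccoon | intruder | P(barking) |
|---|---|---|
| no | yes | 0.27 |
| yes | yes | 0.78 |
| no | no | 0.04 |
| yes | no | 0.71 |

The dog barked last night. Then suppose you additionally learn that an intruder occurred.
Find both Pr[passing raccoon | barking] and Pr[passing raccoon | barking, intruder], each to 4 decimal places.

Sum P(barking|·) weighted by the priors over the 4 (passing raccoon, intruder) configurations:
  P(barking) = 0.04×0.98×0.39 + 0.27×0.98×0.61 + 0.71×0.02×0.39 + 0.78×0.02×0.61
        = 0.015288 + 0.161406 + 0.005538 + 0.009516 = 0.191748
Keeping only the passing raccoon-present terms gives 0.015054, so
  P(passing raccoon | barking) = 0.015054 / 0.191748 ≈ 0.0785

Now condition on the additional information:
P(barking | intruder) = 0.27·0.98 + 0.78·0.02 = 0.264600 + 0.015600 = 0.280200
The passing raccoon-present share is 0.78·0.02 = 0.015600.
So P(passing raccoon | barking, intruder) = 0.015600/0.280200 ≈ 0.0557.
The drop from 0.0785 to 0.0557 is the explaining-away (discounting) effect.

Pr[passing raccoon | barking] ≈ 0.0785; Pr[passing raccoon | barking, intruder] ≈ 0.0557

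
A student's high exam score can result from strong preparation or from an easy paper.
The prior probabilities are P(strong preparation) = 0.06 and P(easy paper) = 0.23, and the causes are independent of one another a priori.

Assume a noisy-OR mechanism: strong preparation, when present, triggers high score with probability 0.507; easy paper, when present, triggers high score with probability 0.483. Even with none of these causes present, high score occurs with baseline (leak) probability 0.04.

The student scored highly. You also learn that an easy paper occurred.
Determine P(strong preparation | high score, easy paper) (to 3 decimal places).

Under noisy-OR, P(high score | causes) = 1 − (1−0.04)·∏(1−qᵢ) over the active causes.
P(high score | easy paper) = 0.50368×0.94 + 0.755314×0.06 = 0.473459 + 0.045319 = 0.518778
Restricting to configurations with strong preparation present: 0.755314×0.06 = 0.045319.
P(strong preparation | high score, easy paper) = 0.045319 / 0.518778 ≈ 0.087

P(strong preparation | high score, easy paper) ≈ 0.087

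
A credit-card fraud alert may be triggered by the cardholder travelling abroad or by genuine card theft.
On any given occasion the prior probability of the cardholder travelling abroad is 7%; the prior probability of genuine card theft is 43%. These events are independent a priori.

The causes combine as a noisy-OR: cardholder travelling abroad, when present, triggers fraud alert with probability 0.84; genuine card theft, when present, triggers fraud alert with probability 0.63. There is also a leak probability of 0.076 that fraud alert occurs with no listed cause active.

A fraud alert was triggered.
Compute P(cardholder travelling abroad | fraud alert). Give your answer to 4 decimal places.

P(cardholder travelling abroad | fraud alert) ≈ 0.1707

Under noisy-OR, P(fraud alert | causes) = 1 − (1−0.076)·∏(1−qᵢ) over the active causes.
P(fraud alert) = 0.076·0.93·0.57 + 0.65812·0.93·0.43 + 0.85216·0.07·0.57 + 0.945299·0.07·0.43 = 0.040288 + 0.263182 + 0.034001 + 0.028453 = 0.365924
Restricting to configurations with cardholder travelling abroad present: 0.034001 + 0.028453 = 0.062454.
P(cardholder travelling abroad | fraud alert) = 0.062454 / 0.365924 ≈ 0.1707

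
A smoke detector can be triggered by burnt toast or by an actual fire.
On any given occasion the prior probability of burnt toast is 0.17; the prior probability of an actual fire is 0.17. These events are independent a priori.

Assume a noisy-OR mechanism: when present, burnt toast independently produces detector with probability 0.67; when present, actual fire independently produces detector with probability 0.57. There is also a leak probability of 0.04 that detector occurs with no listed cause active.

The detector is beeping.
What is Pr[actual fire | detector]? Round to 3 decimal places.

Under noisy-OR, P(detector | causes) = 1 − (1−0.04)·∏(1−qᵢ) over the active causes.
P(detector) = 0.04·0.83·0.83 + 0.5872·0.83·0.17 + 0.6832·0.17·0.83 + 0.863776·0.17·0.17 = 0.027556 + 0.082854 + 0.096400 + 0.024963 = 0.231773
The actual fire-present share is 0.082854 + 0.024963 = 0.107817.
So P(actual fire | detector) = 0.107817/0.231773 ≈ 0.465.

Pr[actual fire | detector] ≈ 0.465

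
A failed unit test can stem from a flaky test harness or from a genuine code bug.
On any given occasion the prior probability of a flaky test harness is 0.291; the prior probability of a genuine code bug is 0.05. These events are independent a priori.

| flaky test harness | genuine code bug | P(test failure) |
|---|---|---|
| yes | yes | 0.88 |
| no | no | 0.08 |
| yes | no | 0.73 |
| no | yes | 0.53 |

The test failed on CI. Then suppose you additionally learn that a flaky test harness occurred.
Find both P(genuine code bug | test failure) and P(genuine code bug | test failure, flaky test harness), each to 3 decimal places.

Enumerate the 4 (flaky test harness, genuine code bug) configurations and weight by the priors:
  P(test failure) = 0.08×0.709×0.95 + 0.53×0.709×0.05 + 0.73×0.291×0.95 + 0.88×0.291×0.05
        = 0.053884 + 0.018788 + 0.201808 + 0.012804 = 0.287284
The terms with genuine code bug present sum to 0.031592, so
  P(genuine code bug | test failure) = 0.031592 / 0.287284 ≈ 0.110

With the extra evidence:
Numerator (weight on configurations with genuine code bug): 0.88×0.05 = 0.044000
Normalizer over all consistent configurations: 0.73×0.95 + 0.88×0.05 = 0.737500
P(genuine code bug | test failure, flaky test harness) = 0.044000/0.737500 ≈ 0.060
This is intercausal reasoning (explaining away): once flaky test harness accounts for the test failure, genuine code bug becomes less likely.

P(genuine code bug | test failure) ≈ 0.110; P(genuine code bug | test failure, flaky test harness) ≈ 0.060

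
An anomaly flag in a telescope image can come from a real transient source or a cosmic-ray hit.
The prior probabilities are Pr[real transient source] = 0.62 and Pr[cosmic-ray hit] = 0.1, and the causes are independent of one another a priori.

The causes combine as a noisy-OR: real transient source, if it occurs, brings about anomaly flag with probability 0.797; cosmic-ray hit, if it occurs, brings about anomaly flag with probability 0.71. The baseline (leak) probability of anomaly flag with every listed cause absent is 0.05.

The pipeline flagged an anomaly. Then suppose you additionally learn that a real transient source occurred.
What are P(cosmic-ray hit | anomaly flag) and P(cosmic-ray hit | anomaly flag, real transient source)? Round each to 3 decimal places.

Under noisy-OR, P(anomaly flag | causes) = 1 − (1−0.05)·∏(1−qᵢ) over the active causes.
By total probability over the 4 (real transient source, cosmic-ray hit) configurations:
  P(anomaly flag) = 0.05·0.38·0.9 + 0.7245·0.38·0.1 + 0.80715·0.62·0.9 + 0.944074·0.62·0.1
        = 0.017100 + 0.027531 + 0.450390 + 0.058533 = 0.553554
Configurations with cosmic-ray hit contribute 0.086064, so
  P(cosmic-ray hit | anomaly flag) = 0.086064 / 0.553554 ≈ 0.155

With the extra evidence:
Sum P(anomaly flag|·) weighted by the priors over both values of cosmic-ray hit:
  P(anomaly flag | real transient source) = 0.80715×0.9 + 0.944074×0.1
        = 0.726435 + 0.094407 = 0.820842
Configurations with cosmic-ray hit contribute 0.094407, so
  P(cosmic-ray hit | anomaly flag, real transient source) = 0.094407 / 0.820842 ≈ 0.115

P(cosmic-ray hit | anomaly flag) ≈ 0.155; P(cosmic-ray hit | anomaly flag, real transient source) ≈ 0.115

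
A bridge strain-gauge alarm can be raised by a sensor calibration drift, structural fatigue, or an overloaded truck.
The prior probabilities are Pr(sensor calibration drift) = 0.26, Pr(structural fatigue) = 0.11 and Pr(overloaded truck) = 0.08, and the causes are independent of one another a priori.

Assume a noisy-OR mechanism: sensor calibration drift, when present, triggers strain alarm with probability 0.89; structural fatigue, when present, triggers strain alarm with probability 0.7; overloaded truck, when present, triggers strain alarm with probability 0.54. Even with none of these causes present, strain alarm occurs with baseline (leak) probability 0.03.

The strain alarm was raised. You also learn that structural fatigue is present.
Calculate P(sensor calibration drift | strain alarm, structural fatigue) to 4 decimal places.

P(sensor calibration drift | strain alarm, structural fatigue) ≈ 0.3207

Under noisy-OR, P(strain alarm | causes) = 1 − (1−0.03)·∏(1−qᵢ) over the active causes.
P(strain alarm | structural fatigue) = 0.709*0.74*0.92 + 0.86614*0.74*0.08 + 0.96799*0.26*0.92 + 0.985275*0.26*0.08 = 0.482687 + 0.051275 + 0.231543 + 0.020494 = 0.785999
Of this, 0.252037 comes from 0.231543 + 0.020494 (the sensor calibration drift=true cases).
P(sensor calibration drift | strain alarm, structural fatigue) = 0.252037 / 0.785999 ≈ 0.3207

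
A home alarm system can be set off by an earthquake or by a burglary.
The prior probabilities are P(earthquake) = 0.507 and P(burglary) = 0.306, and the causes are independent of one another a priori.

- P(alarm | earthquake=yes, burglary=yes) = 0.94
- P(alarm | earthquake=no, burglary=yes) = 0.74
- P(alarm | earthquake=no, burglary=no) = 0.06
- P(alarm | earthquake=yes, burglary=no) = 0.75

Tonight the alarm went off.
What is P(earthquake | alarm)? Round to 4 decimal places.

By total probability over the 4 (earthquake, burglary) configurations:
  P(alarm) = 0.06*0.493*0.694 + 0.74*0.493*0.306 + 0.75*0.507*0.694 + 0.94*0.507*0.306
        = 0.020529 + 0.111635 + 0.263893 + 0.145833 = 0.541890
Keeping only the earthquake-present terms gives 0.409726, so
  P(earthquake | alarm) = 0.409726 / 0.541890 ≈ 0.7561

P(earthquake | alarm) ≈ 0.7561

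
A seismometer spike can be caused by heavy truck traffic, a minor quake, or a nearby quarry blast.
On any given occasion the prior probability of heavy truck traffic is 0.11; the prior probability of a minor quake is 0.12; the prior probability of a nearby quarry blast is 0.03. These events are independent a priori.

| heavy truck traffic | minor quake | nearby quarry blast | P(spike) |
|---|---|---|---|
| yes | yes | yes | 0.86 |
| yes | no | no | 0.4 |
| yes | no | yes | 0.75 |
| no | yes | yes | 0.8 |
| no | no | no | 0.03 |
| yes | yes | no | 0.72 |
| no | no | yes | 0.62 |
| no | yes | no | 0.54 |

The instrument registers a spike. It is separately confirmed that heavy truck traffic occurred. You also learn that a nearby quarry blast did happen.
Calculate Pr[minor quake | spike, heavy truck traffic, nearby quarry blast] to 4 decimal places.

Pr[minor quake | spike, heavy truck traffic, nearby quarry blast] ≈ 0.1352

By total probability over both values of minor quake:
  P(spike | heavy truck traffic, nearby quarry blast) = 0.75·0.88 + 0.86·0.12
        = 0.660000 + 0.103200 = 0.763200
The terms with minor quake present sum to 0.103200, so
  P(minor quake | spike, heavy truck traffic, nearby quarry blast) = 0.103200 / 0.763200 ≈ 0.1352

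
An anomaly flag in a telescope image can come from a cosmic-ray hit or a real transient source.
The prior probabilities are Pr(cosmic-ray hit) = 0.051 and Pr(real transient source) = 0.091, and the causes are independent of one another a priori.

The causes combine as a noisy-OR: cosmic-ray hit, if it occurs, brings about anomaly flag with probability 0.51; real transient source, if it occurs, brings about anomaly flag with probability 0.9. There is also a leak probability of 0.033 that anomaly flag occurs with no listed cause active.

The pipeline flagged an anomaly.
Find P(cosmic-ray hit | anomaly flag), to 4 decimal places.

Under noisy-OR, P(anomaly flag | causes) = 1 − (1−0.033)·∏(1−qᵢ) over the active causes.
P(anomaly flag) = 0.033*0.949*0.909 + 0.9033*0.949*0.091 + 0.52617*0.051*0.909 + 0.952617*0.051*0.091 = 0.028467 + 0.078008 + 0.024393 + 0.004421 = 0.135289
Restricting to configurations with cosmic-ray hit present: 0.024393 + 0.004421 = 0.028814.
P(cosmic-ray hit | anomaly flag) = 0.028814 / 0.135289 ≈ 0.2130

P(cosmic-ray hit | anomaly flag) ≈ 0.2130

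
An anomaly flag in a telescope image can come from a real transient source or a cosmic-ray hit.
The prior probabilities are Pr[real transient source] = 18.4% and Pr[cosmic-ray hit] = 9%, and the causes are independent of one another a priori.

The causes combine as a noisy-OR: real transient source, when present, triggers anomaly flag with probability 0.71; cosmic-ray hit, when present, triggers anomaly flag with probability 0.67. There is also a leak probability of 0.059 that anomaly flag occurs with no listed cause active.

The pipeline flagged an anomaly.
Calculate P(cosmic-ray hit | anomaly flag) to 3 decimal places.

Under noisy-OR, P(anomaly flag | causes) = 1 − (1−0.059)·∏(1−qᵢ) over the active causes.
P(anomaly flag) = 0.059×0.816×0.91 + 0.68947×0.816×0.09 + 0.72711×0.184×0.91 + 0.909946×0.184×0.09 = 0.043811 + 0.050635 + 0.121747 + 0.015069 = 0.231262
Of this, 0.065704 comes from 0.050635 + 0.015069 (the cosmic-ray hit=true cases).
P(cosmic-ray hit | anomaly flag) = 0.065704 / 0.231262 ≈ 0.284

P(cosmic-ray hit | anomaly flag) ≈ 0.284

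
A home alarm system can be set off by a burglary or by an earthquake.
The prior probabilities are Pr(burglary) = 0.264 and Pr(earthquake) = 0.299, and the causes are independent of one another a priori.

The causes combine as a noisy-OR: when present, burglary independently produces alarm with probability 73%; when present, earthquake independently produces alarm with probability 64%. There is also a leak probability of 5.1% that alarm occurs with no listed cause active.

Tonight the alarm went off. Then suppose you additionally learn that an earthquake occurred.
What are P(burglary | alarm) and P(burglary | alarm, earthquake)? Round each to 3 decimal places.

P(burglary | alarm) ≈ 0.550; P(burglary | alarm, earthquake) ≈ 0.331

Under noisy-OR, P(alarm | causes) = 1 − (1−0.051)·∏(1−qᵢ) over the active causes.
By total probability over the 4 (burglary, earthquake) configurations:
  P(alarm) = 0.051×0.736×0.701 + 0.65836×0.736×0.299 + 0.74377×0.264×0.701 + 0.907757×0.264×0.299
        = 0.026313 + 0.144881 + 0.137645 + 0.071655 = 0.380494
The terms with burglary present sum to 0.209300, so
  P(burglary | alarm) = 0.209300 / 0.380494 ≈ 0.550

With the extra evidence:
For the numerator, keep only burglary=true terms: 0.907757*0.264 = 0.239648
The normalizing constant is 0.65836*0.736 + 0.907757*0.264 = 0.724201
Posterior = 0.239648 / 0.724201 ≈ 0.331
Conditioning on earthquake lowers the posterior on burglary: the classic explaining-away effect in a common-effect structure.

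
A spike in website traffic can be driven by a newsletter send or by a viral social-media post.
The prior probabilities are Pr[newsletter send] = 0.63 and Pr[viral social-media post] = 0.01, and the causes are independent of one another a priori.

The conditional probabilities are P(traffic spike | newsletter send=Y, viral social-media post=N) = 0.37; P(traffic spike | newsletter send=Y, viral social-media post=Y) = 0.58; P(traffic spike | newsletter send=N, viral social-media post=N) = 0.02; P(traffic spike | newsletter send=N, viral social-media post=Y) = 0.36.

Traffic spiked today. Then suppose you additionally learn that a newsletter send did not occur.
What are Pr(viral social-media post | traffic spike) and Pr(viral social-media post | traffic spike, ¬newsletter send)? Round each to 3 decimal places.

Pr(viral social-media post | traffic spike) ≈ 0.021; Pr(viral social-media post | traffic spike, ¬newsletter send) ≈ 0.154

Numerator (weight on configurations with viral social-media post): 0.001332 + 0.003654 = 0.004986
Normalizer over all consistent configurations: 0.02×0.37×0.99 + 0.36×0.37×0.01 + 0.37×0.63×0.99 + 0.58×0.63×0.01 = 0.243081
P(viral social-media post | traffic spike) = 0.004986/0.243081 ≈ 0.021

Now also conditioning on newsletter send≠true:
For the numerator, keep only viral social-media post=true terms: 0.36·0.01 = 0.003600
Normalizer over all consistent configurations: 0.02·0.99 + 0.36·0.01 = 0.023400
P(viral social-media post | traffic spike, ¬newsletter send) = 0.003600/0.023400 ≈ 0.154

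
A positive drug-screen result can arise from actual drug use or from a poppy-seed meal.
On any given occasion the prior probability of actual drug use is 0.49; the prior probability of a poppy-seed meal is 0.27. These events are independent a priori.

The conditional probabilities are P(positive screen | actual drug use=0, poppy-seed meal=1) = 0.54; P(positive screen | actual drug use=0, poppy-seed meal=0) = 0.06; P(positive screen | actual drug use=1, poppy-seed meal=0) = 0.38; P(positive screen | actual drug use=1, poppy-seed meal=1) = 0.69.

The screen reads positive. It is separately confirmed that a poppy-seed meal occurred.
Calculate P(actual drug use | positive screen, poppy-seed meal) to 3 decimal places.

P(actual drug use | positive screen, poppy-seed meal) ≈ 0.551

Enumerate both values of actual drug use and weight by the priors:
  P(positive screen | poppy-seed meal) = 0.54·0.51 + 0.69·0.49
        = 0.275400 + 0.338100 = 0.613500
Keeping only the actual drug use-present terms gives 0.338100, so
  P(actual drug use | positive screen, poppy-seed meal) = 0.338100 / 0.613500 ≈ 0.551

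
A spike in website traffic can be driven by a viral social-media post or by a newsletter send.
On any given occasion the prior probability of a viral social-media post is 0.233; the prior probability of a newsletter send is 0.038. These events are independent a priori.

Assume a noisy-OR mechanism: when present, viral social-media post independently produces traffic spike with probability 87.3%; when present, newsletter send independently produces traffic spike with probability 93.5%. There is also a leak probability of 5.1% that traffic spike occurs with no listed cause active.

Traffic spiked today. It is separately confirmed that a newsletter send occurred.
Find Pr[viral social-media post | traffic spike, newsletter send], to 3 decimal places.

Pr[viral social-media post | traffic spike, newsletter send] ≈ 0.243

Under noisy-OR, P(traffic spike | causes) = 1 − (1−0.051)·∏(1−qᵢ) over the active causes.
P(traffic spike | newsletter send) = 0.938315*0.767 + 0.992166*0.233 = 0.719688 + 0.231175 = 0.950863
The viral social-media post-present share is 0.992166*0.233 = 0.231175.
Hence the posterior is 0.231175/0.950863 ≈ 0.243.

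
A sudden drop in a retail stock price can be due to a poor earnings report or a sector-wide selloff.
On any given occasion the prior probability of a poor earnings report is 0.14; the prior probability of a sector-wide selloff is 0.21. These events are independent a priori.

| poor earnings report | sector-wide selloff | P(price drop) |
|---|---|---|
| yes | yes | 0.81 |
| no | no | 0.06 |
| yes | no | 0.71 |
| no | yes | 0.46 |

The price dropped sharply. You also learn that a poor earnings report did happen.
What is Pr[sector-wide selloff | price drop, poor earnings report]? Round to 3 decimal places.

Pr[sector-wide selloff | price drop, poor earnings report] ≈ 0.233

Weight on sector-wide selloff=true, given the evidence: 0.81×0.21 = 0.170100
Normalizer over all consistent configurations: 0.71×0.79 + 0.81×0.21 = 0.731000
P(sector-wide selloff | price drop, poor earnings report) = 0.170100/0.731000 ≈ 0.233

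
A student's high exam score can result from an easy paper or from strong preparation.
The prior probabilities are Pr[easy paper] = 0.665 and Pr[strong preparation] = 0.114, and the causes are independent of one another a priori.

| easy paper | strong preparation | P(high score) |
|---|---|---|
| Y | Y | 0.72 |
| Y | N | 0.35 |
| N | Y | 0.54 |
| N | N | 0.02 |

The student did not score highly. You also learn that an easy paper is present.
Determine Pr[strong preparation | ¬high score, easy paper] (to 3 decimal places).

Pr[strong preparation | ¬high score, easy paper] ≈ 0.053

P(¬high score | easy paper) = 0.65*0.886 + 0.28*0.114 = 0.575900 + 0.031920 = 0.607820
Restricting to configurations with strong preparation present: 0.28*0.114 = 0.031920.
Hence the posterior is 0.031920/0.607820 ≈ 0.053.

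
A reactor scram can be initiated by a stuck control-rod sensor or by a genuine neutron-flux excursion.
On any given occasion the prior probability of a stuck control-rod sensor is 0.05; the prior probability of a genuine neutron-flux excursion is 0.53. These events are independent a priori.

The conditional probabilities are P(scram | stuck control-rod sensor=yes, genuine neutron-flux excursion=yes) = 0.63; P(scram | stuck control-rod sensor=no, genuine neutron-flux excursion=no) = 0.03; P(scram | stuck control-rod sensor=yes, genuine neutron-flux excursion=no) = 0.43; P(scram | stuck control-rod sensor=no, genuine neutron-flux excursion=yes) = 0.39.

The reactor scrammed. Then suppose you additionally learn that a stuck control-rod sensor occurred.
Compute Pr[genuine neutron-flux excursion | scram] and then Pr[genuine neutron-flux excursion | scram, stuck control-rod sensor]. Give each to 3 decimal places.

Weight on genuine neutron-flux excursion=true, given the evidence: 0.196365 + 0.016695 = 0.213060
The normalizing constant is 0.03*0.95*0.47 + 0.39*0.95*0.53 + 0.43*0.05*0.47 + 0.63*0.05*0.53 = 0.236560
P(genuine neutron-flux excursion | scram) = 0.213060/0.236560 ≈ 0.901

Now also conditioning on stuck control-rod sensor=true:
P(scram | stuck control-rod sensor) = 0.43*0.47 + 0.63*0.53 = 0.202100 + 0.333900 = 0.536000
Restricting to configurations with genuine neutron-flux excursion present: 0.63*0.53 = 0.333900.
P(genuine neutron-flux excursion | scram, stuck control-rod sensor) = 0.333900 / 0.536000 ≈ 0.623

Pr[genuine neutron-flux excursion | scram] ≈ 0.901; Pr[genuine neutron-flux excursion | scram, stuck control-rod sensor] ≈ 0.623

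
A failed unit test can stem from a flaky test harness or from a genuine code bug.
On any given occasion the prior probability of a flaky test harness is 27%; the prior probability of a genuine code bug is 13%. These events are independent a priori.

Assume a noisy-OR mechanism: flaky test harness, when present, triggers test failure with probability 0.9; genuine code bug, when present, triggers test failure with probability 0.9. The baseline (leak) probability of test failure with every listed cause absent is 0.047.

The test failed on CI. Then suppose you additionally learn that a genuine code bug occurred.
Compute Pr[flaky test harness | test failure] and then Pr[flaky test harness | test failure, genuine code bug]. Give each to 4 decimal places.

Pr[flaky test harness | test failure] ≈ 0.6812; Pr[flaky test harness | test failure, genuine code bug] ≈ 0.2882

Under noisy-OR, P(test failure | causes) = 1 − (1−0.047)·∏(1−qᵢ) over the active causes.
P(test failure) = 0.047·0.73·0.87 + 0.9047·0.73·0.13 + 0.9047·0.27·0.87 + 0.99047·0.27·0.13 = 0.029850 + 0.085856 + 0.212514 + 0.034765 = 0.362985
Of this, 0.247279 comes from 0.212514 + 0.034765 (the flaky test harness=true cases).
P(flaky test harness | test failure) = 0.247279 / 0.362985 ≈ 0.6812

Now also conditioning on genuine code bug=true:
P(test failure | genuine code bug) = 0.9047×0.73 + 0.99047×0.27 = 0.660431 + 0.267427 = 0.927858
The flaky test harness-present share is 0.99047×0.27 = 0.267427.
Hence the posterior is 0.267427/0.927858 ≈ 0.2882.
This is intercausal reasoning (explaining away): once genuine code bug accounts for the test failure, flaky test harness becomes less likely.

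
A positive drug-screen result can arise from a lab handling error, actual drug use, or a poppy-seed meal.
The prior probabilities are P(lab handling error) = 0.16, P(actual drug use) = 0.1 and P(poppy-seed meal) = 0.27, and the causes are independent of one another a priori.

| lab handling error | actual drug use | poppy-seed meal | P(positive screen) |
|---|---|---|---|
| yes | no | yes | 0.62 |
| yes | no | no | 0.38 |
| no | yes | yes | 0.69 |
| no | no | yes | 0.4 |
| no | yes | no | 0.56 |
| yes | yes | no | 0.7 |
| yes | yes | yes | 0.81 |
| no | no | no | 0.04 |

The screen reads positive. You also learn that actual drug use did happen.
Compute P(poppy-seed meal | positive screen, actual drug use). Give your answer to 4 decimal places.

P(poppy-seed meal | positive screen, actual drug use) ≈ 0.3105

Enumerate the 4 (lab handling error, poppy-seed meal) configurations and weight by the priors:
  P(positive screen | actual drug use) = 0.56·0.84·0.73 + 0.69·0.84·0.27 + 0.7·0.16·0.73 + 0.81·0.16·0.27
        = 0.343392 + 0.156492 + 0.081760 + 0.034992 = 0.616636
Keeping only the poppy-seed meal-present terms gives 0.191484, so
  P(poppy-seed meal | positive screen, actual drug use) = 0.191484 / 0.616636 ≈ 0.3105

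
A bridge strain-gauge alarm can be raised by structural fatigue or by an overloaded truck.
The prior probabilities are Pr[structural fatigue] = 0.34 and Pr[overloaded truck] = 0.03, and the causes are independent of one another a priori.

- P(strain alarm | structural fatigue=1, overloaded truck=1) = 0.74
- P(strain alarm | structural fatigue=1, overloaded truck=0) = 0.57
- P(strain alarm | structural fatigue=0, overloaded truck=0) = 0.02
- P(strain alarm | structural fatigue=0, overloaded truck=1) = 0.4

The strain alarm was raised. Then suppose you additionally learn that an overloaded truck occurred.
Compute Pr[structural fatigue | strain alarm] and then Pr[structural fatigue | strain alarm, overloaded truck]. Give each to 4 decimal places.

Pr[structural fatigue | strain alarm] ≈ 0.9042; Pr[structural fatigue | strain alarm, overloaded truck] ≈ 0.4880

P(strain alarm) = 0.02·0.66·0.97 + 0.4·0.66·0.03 + 0.57·0.34·0.97 + 0.74·0.34·0.03 = 0.012804 + 0.007920 + 0.187986 + 0.007548 = 0.216258
The structural fatigue-present share is 0.187986 + 0.007548 = 0.195534.
P(structural fatigue | strain alarm) = 0.195534 / 0.216258 ≈ 0.9042

Now also conditioning on overloaded truck=true:
P(strain alarm | overloaded truck) = 0.4×0.66 + 0.74×0.34 = 0.264000 + 0.251600 = 0.515600
Restricting to configurations with structural fatigue present: 0.74×0.34 = 0.251600.
Hence the posterior is 0.251600/0.515600 ≈ 0.4880.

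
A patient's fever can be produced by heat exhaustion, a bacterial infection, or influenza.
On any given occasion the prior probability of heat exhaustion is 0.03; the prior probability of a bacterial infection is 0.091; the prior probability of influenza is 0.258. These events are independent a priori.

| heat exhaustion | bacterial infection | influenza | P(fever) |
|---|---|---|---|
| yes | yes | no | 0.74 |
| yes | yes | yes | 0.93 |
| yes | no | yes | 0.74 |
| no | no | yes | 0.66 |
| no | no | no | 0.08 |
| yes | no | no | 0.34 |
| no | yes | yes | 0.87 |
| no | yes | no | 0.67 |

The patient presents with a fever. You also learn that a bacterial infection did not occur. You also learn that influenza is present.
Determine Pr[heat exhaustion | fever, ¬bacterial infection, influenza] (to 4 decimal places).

Pr[heat exhaustion | fever, ¬bacterial infection, influenza] ≈ 0.0335

P(fever | ¬bacterial infection, influenza) = 0.66·0.97 + 0.74·0.03 = 0.640200 + 0.022200 = 0.662400
Restricting to configurations with heat exhaustion present: 0.74·0.03 = 0.022200.
Hence the posterior is 0.022200/0.662400 ≈ 0.0335.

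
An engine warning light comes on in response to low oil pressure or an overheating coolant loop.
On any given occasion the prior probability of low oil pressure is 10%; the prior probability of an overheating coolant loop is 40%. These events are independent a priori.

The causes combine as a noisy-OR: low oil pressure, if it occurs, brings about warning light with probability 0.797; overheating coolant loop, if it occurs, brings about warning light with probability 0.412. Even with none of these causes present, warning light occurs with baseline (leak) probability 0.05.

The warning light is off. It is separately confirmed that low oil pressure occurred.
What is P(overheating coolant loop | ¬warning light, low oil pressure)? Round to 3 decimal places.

P(overheating coolant loop | ¬warning light, low oil pressure) ≈ 0.282

Under noisy-OR, P(warning light | causes) = 1 − (1−0.05)·∏(1−qᵢ) over the active causes.
Sum P(¬warning light|·) weighted by the priors over both values of overheating coolant loop:
  P(¬warning light | low oil pressure) = 0.19285*0.6 + 0.113396*0.4
        = 0.115710 + 0.045358 = 0.161068
The terms with overheating coolant loop present sum to 0.045358, so
  P(overheating coolant loop | ¬warning light, low oil pressure) = 0.045358 / 0.161068 ≈ 0.282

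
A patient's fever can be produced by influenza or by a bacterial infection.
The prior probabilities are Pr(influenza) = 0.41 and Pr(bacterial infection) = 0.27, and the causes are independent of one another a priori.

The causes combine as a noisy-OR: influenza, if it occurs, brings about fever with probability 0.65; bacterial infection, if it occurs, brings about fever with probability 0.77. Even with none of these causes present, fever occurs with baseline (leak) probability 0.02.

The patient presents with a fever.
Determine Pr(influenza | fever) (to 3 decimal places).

Under noisy-OR, P(fever | causes) = 1 − (1−0.02)·∏(1−qᵢ) over the active causes.
Sum P(fever|·) weighted by the priors over the 4 (influenza, bacterial infection) configurations:
  P(fever) = 0.02*0.59*0.73 + 0.7746*0.59*0.27 + 0.657*0.41*0.73 + 0.92111*0.41*0.27
        = 0.008614 + 0.123394 + 0.196640 + 0.101967 = 0.430615
Keeping only the influenza-present terms gives 0.298607, so
  P(influenza | fever) = 0.298607 / 0.430615 ≈ 0.693

Pr(influenza | fever) ≈ 0.693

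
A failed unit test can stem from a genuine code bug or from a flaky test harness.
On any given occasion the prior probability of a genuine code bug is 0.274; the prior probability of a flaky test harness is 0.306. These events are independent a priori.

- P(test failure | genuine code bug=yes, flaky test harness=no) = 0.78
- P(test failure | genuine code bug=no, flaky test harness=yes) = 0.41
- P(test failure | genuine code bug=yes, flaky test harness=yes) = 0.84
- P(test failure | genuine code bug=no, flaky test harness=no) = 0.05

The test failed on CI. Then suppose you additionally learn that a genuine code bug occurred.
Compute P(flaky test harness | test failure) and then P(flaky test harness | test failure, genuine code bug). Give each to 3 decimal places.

P(test failure) = 0.05*0.726*0.694 + 0.41*0.726*0.306 + 0.78*0.274*0.694 + 0.84*0.274*0.306 = 0.025192 + 0.091084 + 0.148322 + 0.070429 = 0.335027
Restricting to configurations with flaky test harness present: 0.091084 + 0.070429 = 0.161513.
Hence the posterior is 0.161513/0.335027 ≈ 0.482.

With the extra evidence:
For the numerator, keep only flaky test harness=true terms: 0.84×0.306 = 0.257040
The normalizing constant is 0.78×0.694 + 0.84×0.306 = 0.798360
P(flaky test harness | test failure, genuine code bug) = 0.257040/0.798360 ≈ 0.322

P(flaky test harness | test failure) ≈ 0.482; P(flaky test harness | test failure, genuine code bug) ≈ 0.322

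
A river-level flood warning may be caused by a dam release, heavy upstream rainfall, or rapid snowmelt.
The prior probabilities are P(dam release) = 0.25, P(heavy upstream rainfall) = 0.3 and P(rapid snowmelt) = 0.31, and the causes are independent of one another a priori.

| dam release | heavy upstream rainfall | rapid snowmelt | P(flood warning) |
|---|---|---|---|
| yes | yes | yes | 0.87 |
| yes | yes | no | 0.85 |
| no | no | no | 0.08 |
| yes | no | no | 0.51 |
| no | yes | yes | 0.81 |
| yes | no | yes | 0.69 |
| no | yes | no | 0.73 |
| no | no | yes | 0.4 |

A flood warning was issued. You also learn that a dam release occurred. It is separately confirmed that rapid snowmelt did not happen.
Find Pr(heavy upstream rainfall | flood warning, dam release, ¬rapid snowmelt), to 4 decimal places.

Pr(heavy upstream rainfall | flood warning, dam release, ¬rapid snowmelt) ≈ 0.4167

For the numerator, keep only heavy upstream rainfall=true terms: 0.85·0.3 = 0.255000
Normalizer over all consistent configurations: 0.51·0.7 + 0.85·0.3 = 0.612000
Posterior = 0.255000 / 0.612000 ≈ 0.4167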